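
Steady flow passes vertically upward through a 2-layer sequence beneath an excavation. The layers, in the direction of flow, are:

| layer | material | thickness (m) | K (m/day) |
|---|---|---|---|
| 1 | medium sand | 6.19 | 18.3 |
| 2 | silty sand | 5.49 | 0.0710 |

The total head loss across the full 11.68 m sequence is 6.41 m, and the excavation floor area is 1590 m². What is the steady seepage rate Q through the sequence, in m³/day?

131

Flow is perpendicular to layering, so the layers act in series and the equivalent K is the thickness-weighted harmonic mean.
Total thickness L = 6.19 + 5.49 = 11.68 m.
Σ(b_i/K_i) = 6.19/18.3 + 5.49/0.0710 = 77.66 d.
K_eq = L / Σ(b_i/K_i) = 11.68 / 77.66 = 0.1504 m/day.
Q = K_eq · A · (Δh/L) = 0.1504 × 1590 × (6.41/11.68) = 131.2 m³/day.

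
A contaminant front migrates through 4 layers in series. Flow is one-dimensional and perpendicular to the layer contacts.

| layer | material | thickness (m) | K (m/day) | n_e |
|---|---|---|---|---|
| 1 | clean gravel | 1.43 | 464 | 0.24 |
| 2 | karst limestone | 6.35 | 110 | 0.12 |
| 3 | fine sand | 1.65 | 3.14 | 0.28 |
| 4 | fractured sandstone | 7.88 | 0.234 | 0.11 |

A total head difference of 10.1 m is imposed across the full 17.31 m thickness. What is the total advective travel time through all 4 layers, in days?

With flow normal to the layers, continuity requires the same specific discharge q through every layer.
Σ(b_i/K_i) = 1.43/464 + 6.35/110 + 1.65/3.14 + 7.88/0.234 = 34.26 d.
q = Δh / Σ(b_i/K_i) = 10.1 / 34.26 = 0.2948 m/day.
In each layer the seepage velocity is v_i = q/n_i, so the layer transit time is t_i = b_i·n_i / q:
  layer 1 (clean gravel): t_1 = 1.43 × 0.24 / 0.2948 = 1.164 d
  layer 2 (karst limestone): t_2 = 6.35 × 0.12 / 0.2948 = 2.585 d
  layer 3 (fine sand): t_3 = 1.65 × 0.28 / 0.2948 = 1.567 d
  layer 4 (fractured sandstone): t_4 = 7.88 × 0.11 / 0.2948 = 2.940 d
Total t = Σ t_i = 8.257 days.

8.26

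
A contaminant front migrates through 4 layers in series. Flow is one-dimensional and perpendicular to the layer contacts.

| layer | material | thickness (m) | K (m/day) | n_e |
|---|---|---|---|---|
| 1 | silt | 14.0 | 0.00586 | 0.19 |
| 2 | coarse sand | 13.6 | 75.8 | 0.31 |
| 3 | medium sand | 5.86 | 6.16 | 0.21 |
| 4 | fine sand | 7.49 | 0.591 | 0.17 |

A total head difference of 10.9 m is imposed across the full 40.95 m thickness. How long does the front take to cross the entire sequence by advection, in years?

5.66

With flow normal to the layers, continuity requires the same specific discharge q through every layer.
Σ(b_i/K_i) = 14.0/0.00586 + 13.6/75.8 + 5.86/6.16 + 7.49/0.591 = 2403 d.
q = Δh / Σ(b_i/K_i) = 10.9 / 2403 = 0.004536 m/day.
In each layer the seepage velocity is v_i = q/n_i, so the layer transit time is t_i = b_i·n_i / q:
  layer 1 (silt): t_1 = 14.0 × 0.19 / 0.004536 = 586.4 d
  layer 2 (coarse sand): t_2 = 13.6 × 0.31 / 0.004536 = 929.4 d
  layer 3 (medium sand): t_3 = 5.86 × 0.21 / 0.004536 = 271.3 d
  layer 4 (fine sand): t_4 = 7.49 × 0.17 / 0.004536 = 280.7 d
Total t = Σ t_i = 2068 days = 5.661 years.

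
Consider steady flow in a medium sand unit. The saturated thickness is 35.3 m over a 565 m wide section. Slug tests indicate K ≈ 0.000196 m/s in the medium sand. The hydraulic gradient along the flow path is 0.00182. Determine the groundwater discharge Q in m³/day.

Convert K: 0.000196 m/s × 86400 = 16.93 m/day.
Cross-sectional area A = 565 × 35.3 = 19944 m².
Hydraulic gradient i = 0.00182.
Darcy's law: Q = K · A · i = 16.93 × 19944 × 0.001820 = 614.7 m³/day.

615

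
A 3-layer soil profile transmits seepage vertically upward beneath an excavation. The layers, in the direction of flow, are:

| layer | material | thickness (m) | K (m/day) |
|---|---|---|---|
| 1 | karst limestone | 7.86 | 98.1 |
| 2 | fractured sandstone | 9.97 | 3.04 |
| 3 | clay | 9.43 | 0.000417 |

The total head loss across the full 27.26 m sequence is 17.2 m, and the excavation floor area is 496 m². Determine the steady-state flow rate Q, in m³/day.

0.377

Flow is perpendicular to layering, so the layers act in series and the equivalent K is the thickness-weighted harmonic mean.
Total thickness L = 7.86 + 9.97 + 9.43 = 27.26 m.
Σ(b_i/K_i) = 7.86/98.1 + 9.97/3.04 + 9.43/0.000417 = 22617 d.
K_eq = L / Σ(b_i/K_i) = 27.26 / 22617 = 0.001205 m/day.
Q = K_eq · A · (Δh/L) = 0.001205 × 496 × (17.2/27.26) = 0.3772 m³/day.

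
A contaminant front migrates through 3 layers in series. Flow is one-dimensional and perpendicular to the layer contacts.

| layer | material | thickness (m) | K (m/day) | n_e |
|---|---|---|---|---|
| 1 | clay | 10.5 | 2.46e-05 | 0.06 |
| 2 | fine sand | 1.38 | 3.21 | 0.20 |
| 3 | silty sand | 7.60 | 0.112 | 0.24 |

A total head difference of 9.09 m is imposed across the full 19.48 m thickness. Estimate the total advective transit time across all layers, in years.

With flow normal to the layers, continuity requires the same specific discharge q through every layer.
Σ(b_i/K_i) = 10.5/2.46e-05 + 1.38/3.21 + 7.60/0.112 = 4.269e+05 d.
q = Δh / Σ(b_i/K_i) = 9.09 / 4.269e+05 = 2.129e-05 m/day.
In each layer the seepage velocity is v_i = q/n_i, so the layer transit time is t_i = b_i·n_i / q:
  layer 1 (clay): t_1 = 10.5 × 0.06 / 2.129e-05 = 29587 d
  layer 2 (fine sand): t_2 = 1.38 × 0.20 / 2.129e-05 = 12962 d
  layer 3 (silty sand): t_3 = 7.60 × 0.24 / 2.129e-05 = 85661 d
Total t = Σ t_i = 1.282e+05 days = 351.0 years.

351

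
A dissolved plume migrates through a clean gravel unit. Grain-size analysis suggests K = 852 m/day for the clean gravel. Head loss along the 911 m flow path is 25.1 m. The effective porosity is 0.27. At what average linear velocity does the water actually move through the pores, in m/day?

86.9

Hydraulic gradient i = Δh / L = 25.1 / 911 = 0.02755.
Darcy flux q = K · i = 852.0 × 0.02755 = 23.47 m/day.
Seepage velocity v = q / n_e = 23.47 / 0.27 = 86.94 m/day.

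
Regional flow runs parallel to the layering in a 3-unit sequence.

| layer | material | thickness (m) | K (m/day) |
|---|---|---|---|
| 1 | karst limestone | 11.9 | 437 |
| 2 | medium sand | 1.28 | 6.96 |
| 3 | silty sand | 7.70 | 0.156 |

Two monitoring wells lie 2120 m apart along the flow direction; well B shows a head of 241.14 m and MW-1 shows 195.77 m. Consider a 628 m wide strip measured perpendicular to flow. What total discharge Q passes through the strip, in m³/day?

70000

Flow is parallel to layering, so each bed carries its own Darcy discharge and the transmissivities add.
Σ(K_i·b_i) = 437×11.9 + 6.96×1.28 + 0.156×7.70 = 5210 m²/day.
Hydraulic gradient i = (241.14 − 195.77) / 2120 = 45.37 / 2120 = 0.02140.
Q = Σ(K_i·b_i) · W · i = 5210 × 628 × 0.02140 = 70027 m³/day.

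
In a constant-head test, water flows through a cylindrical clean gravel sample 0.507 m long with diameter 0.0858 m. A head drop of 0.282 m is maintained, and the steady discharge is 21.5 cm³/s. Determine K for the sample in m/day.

Cross-sectional area A = π·(d/2)² = π × (0.0858/2)² = 0.005782 m².
Convert discharge: 21.5 cm³/s = 2.150e-05 m³/s.
Darcy's law rearranged: K = Q·L / (A·Δh) = 2.150e-05 × 0.507 / (0.005782 × 0.282) = 0.006685 m/s = 577.6 m/day.

578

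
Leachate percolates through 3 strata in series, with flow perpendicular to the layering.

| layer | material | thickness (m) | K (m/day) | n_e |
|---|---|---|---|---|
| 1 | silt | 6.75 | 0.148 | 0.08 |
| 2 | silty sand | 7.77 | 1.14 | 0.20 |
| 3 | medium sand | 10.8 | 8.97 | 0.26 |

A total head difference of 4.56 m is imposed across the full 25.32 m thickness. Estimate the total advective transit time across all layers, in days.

57.7

With flow normal to the layers, continuity requires the same specific discharge q through every layer.
Σ(b_i/K_i) = 6.75/0.148 + 7.77/1.14 + 10.8/8.97 = 53.63 d.
q = Δh / Σ(b_i/K_i) = 4.56 / 53.63 = 0.08503 m/day.
In each layer the seepage velocity is v_i = q/n_i, so the layer transit time is t_i = b_i·n_i / q:
  layer 1 (silt): t_1 = 6.75 × 0.08 / 0.08503 = 6.351 d
  layer 2 (silty sand): t_2 = 7.77 × 0.20 / 0.08503 = 18.28 d
  layer 3 (medium sand): t_3 = 10.8 × 0.26 / 0.08503 = 33.02 d
Total t = Σ t_i = 57.65 days.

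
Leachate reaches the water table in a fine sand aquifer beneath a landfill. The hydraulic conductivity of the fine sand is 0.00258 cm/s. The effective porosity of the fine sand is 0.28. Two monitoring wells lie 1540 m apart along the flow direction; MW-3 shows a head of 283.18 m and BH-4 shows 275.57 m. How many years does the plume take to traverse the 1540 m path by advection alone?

107

Convert K: 0.00258 cm/s × 864 = 2.229 m/day.
Hydraulic gradient i = (283.18 − 275.57) / 1540 = 7.61 / 1540 = 0.004942.
Darcy flux q = K · i = 2.229 × 0.004942 = 0.01102 m/day.
Seepage velocity v = q / n_e = 0.01102 / 0.28 = 0.03934 m/day.
Travel time t = L / v = 1540 / 0.03934 = 39145 days = 107.2 years.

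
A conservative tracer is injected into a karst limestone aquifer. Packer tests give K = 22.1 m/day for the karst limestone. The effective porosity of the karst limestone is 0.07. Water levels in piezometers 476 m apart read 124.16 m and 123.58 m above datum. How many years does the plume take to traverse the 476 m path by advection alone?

3.39

Hydraulic gradient i = (124.16 − 123.58) / 476 = 0.58 / 476 = 0.001218.
Darcy flux q = K · i = 22.10 × 0.001218 = 0.02693 m/day.
Seepage velocity v = q / n_e = 0.02693 / 0.07 = 0.3847 m/day.
Travel time t = L / v = 476 / 0.3847 = 1237 days = 3.388 years.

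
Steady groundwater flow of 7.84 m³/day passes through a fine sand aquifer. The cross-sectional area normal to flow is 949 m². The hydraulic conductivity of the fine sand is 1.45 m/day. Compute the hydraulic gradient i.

From Q = K·A·i, i = Q / (K·A) = 7.84 / (1.450 × 949.0) = 0.005697.

0.00570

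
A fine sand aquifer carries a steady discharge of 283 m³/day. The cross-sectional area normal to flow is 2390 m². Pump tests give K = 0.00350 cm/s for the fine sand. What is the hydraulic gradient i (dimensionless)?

Convert K: 0.00350 cm/s × 864 = 3.024 m/day.
From Q = K·A·i, i = Q / (K·A) = 283 / (3.024 × 2390) = 0.03916.

0.0392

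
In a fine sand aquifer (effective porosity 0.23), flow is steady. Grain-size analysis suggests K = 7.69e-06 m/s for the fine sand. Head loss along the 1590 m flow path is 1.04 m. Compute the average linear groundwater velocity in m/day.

0.00189

Convert K: 7.69e-06 m/s × 86400 = 0.6644 m/day.
Hydraulic gradient i = Δh / L = 1.04 / 1590 = 0.0006541.
Darcy flux q = K · i = 0.6644 × 0.0006541 = 0.0004346 m/day.
Seepage velocity v = q / n_e = 0.0004346 / 0.23 = 0.001890 m/day.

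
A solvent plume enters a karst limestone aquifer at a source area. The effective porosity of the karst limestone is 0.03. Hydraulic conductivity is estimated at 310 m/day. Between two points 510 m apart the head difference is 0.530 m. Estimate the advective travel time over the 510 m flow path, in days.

47.5

Hydraulic gradient i = Δh / L = 0.530 / 510 = 0.001039.
Darcy flux q = K · i = 310.0 × 0.001039 = 0.3222 m/day.
Seepage velocity v = q / n_e = 0.3222 / 0.03 = 10.74 m/day.
Travel time t = L / v = 510 / 10.74 = 47.49 days.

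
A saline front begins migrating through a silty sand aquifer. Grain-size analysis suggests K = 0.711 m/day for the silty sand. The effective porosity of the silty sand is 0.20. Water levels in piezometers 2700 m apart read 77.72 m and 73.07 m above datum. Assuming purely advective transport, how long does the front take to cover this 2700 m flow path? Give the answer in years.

1210

Hydraulic gradient i = (77.72 − 73.07) / 2700 = 4.65 / 2700 = 0.001722.
Darcy flux q = K · i = 0.7110 × 0.001722 = 0.001225 m/day.
Seepage velocity v = q / n_e = 0.001225 / 0.20 = 0.006123 m/day.
Travel time t = L / v = 2700 / 0.006123 = 4.410e+05 days = 1207 years.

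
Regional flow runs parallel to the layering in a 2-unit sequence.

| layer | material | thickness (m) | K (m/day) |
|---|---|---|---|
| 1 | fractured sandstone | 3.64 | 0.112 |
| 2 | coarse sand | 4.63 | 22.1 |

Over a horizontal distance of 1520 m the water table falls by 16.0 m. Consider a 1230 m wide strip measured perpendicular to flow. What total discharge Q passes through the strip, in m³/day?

1330

Flow is parallel to layering, so each bed carries its own Darcy discharge and the transmissivities add.
Σ(K_i·b_i) = 0.112×3.64 + 22.1×4.63 = 102.7 m²/day.
Hydraulic gradient i = Δh / L = 16.0 / 1520 = 0.01053.
Q = Σ(K_i·b_i) · W · i = 102.7 × 1230 × 0.01053 = 1330 m³/day.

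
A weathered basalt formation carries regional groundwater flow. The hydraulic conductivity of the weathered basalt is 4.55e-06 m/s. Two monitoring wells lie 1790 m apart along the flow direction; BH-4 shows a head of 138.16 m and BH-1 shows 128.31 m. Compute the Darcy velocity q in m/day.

0.00216

Convert K: 4.55e-06 m/s × 86400 = 0.3931 m/day.
Hydraulic gradient i = (138.16 − 128.31) / 1790 = 9.85 / 1790 = 0.005503.
Specific discharge q = K · i = 0.3931 × 0.005503 = 0.002163 m/day.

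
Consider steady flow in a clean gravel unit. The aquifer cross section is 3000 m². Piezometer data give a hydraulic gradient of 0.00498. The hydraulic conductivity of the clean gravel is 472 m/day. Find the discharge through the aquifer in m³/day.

Hydraulic gradient i = 0.00498.
Darcy's law: Q = K · A · i = 472.0 × 3000 × 0.004980 = 7052 m³/day.

7050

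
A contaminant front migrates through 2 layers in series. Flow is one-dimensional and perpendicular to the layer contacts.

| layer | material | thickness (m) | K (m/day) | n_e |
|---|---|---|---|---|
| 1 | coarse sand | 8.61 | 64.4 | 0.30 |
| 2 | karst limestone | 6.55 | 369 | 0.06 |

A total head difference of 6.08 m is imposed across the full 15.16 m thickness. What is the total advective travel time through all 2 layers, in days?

With flow normal to the layers, continuity requires the same specific discharge q through every layer.
Σ(b_i/K_i) = 8.61/64.4 + 6.55/369 = 0.1514 d.
q = Δh / Σ(b_i/K_i) = 6.08 / 0.1514 = 40.15 m/day.
In each layer the seepage velocity is v_i = q/n_i, so the layer transit time is t_i = b_i·n_i / q:
  layer 1 (coarse sand): t_1 = 8.61 × 0.30 / 40.15 = 0.06434 d
  layer 2 (karst limestone): t_2 = 6.55 × 0.06 / 40.15 = 0.009789 d
Total t = Σ t_i = 0.07413 days.

0.0741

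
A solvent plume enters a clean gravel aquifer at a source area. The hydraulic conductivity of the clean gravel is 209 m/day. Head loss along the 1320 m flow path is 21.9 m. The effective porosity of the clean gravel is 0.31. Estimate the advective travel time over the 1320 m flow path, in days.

Hydraulic gradient i = Δh / L = 21.9 / 1320 = 0.01659.
Darcy flux q = K · i = 209.0 × 0.01659 = 3.467 m/day.
Seepage velocity v = q / n_e = 3.467 / 0.31 = 11.19 m/day.
Travel time t = L / v = 1320 / 11.19 = 118.0 days.

118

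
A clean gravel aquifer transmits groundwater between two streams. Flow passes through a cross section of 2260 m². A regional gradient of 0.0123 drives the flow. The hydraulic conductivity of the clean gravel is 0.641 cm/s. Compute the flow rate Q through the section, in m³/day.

Convert K: 0.641 cm/s × 864 = 553.8 m/day.
Hydraulic gradient i = 0.0123.
Darcy's law: Q = K · A · i = 553.8 × 2260 × 0.01230 = 15395 m³/day.

15400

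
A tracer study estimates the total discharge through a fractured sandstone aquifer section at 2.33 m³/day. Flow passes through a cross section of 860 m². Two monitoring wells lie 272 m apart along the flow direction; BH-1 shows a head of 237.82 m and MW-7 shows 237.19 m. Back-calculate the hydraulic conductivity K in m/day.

Hydraulic gradient i = (237.82 − 237.19) / 272 = 0.63 / 272 = 0.002316.
From Q = K·A·i, K = Q / (A·i) = 2.33 / (860.0 × 0.002316) = 1.170 m/day.

1.17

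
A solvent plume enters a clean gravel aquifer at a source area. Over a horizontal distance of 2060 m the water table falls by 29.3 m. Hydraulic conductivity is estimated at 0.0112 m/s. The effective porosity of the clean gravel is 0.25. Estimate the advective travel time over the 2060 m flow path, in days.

37.4

Convert K: 0.0112 m/s × 86400 = 967.7 m/day.
Hydraulic gradient i = Δh / L = 29.3 / 2060 = 0.01422.
Darcy flux q = K · i = 967.7 × 0.01422 = 13.76 m/day.
Seepage velocity v = q / n_e = 13.76 / 0.25 = 55.05 m/day.
Travel time t = L / v = 2060 / 55.05 = 37.42 days.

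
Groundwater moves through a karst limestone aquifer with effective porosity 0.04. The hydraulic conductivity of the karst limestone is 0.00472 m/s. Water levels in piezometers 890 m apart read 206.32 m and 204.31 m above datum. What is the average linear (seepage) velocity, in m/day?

23.0

Convert K: 0.00472 m/s × 86400 = 407.8 m/day.
Hydraulic gradient i = (206.32 − 204.31) / 890 = 2.01 / 890 = 0.002258.
Darcy flux q = K · i = 407.8 × 0.002258 = 0.9210 m/day.
Seepage velocity v = q / n_e = 0.9210 / 0.04 = 23.03 m/day.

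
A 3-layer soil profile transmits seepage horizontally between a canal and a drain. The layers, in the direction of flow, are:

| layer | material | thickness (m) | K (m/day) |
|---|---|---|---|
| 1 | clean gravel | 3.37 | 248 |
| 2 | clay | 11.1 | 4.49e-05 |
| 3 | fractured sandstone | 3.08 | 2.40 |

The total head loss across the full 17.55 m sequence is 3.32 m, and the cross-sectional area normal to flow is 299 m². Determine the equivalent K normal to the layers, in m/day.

7.10e-05

Flow is perpendicular to layering, so the layers act in series and the equivalent K is the thickness-weighted harmonic mean.
Total thickness L = 3.37 + 11.1 + 3.08 = 17.55 m.
Σ(b_i/K_i) = 3.37/248 + 11.1/4.49e-05 + 3.08/2.40 = 2.472e+05 d.
K_eq = L / Σ(b_i/K_i) = 17.55 / 2.472e+05 = 7.099e-05 m/day.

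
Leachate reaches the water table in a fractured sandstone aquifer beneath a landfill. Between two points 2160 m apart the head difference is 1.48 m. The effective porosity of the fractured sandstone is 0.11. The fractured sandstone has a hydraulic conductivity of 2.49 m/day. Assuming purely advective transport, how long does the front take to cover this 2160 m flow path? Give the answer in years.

381

Hydraulic gradient i = Δh / L = 1.48 / 2160 = 0.0006852.
Darcy flux q = K · i = 2.490 × 0.0006852 = 0.001706 m/day.
Seepage velocity v = q / n_e = 0.001706 / 0.11 = 0.01551 m/day.
Travel time t = L / v = 2160 / 0.01551 = 1.393e+05 days = 381.3 years.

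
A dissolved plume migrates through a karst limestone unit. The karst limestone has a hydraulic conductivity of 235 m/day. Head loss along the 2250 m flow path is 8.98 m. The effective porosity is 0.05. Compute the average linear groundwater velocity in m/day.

18.8

Hydraulic gradient i = Δh / L = 8.98 / 2250 = 0.003991.
Darcy flux q = K · i = 235.0 × 0.003991 = 0.9379 m/day.
Seepage velocity v = q / n_e = 0.9379 / 0.05 = 18.76 m/day.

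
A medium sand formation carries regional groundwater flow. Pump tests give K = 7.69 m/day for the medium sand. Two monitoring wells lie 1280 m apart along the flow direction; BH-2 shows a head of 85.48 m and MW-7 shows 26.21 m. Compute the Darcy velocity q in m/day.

0.356

Hydraulic gradient i = (85.48 − 26.21) / 1280 = 59.27 / 1280 = 0.04630.
Specific discharge q = K · i = 7.690 × 0.04630 = 0.3561 m/day.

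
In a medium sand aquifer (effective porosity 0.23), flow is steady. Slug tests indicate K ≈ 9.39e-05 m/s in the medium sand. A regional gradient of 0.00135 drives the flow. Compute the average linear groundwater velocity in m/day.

0.0476

Convert K: 9.39e-05 m/s × 86400 = 8.113 m/day.
Hydraulic gradient i = 0.00135.
Darcy flux q = K · i = 8.113 × 0.001350 = 0.01095 m/day.
Seepage velocity v = q / n_e = 0.01095 / 0.23 = 0.04762 m/day.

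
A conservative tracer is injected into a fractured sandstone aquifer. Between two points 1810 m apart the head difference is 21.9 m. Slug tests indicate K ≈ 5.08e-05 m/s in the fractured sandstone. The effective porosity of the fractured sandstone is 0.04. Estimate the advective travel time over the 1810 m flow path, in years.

Convert K: 5.08e-05 m/s × 86400 = 4.389 m/day.
Hydraulic gradient i = Δh / L = 21.9 / 1810 = 0.01210.
Darcy flux q = K · i = 4.389 × 0.01210 = 0.05311 m/day.
Seepage velocity v = q / n_e = 0.05311 / 0.04 = 1.328 m/day.
Travel time t = L / v = 1810 / 1.328 = 1363 days = 3.733 years.

3.73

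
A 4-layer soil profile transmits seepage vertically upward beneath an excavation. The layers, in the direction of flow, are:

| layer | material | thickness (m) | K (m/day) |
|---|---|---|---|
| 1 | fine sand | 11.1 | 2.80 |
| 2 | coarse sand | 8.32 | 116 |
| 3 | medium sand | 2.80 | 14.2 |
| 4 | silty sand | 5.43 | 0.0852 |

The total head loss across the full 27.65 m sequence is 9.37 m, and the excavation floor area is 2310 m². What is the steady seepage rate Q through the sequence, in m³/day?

318

Flow is perpendicular to layering, so the layers act in series and the equivalent K is the thickness-weighted harmonic mean.
Total thickness L = 11.1 + 8.32 + 2.80 + 5.43 = 27.65 m.
Σ(b_i/K_i) = 11.1/2.80 + 8.32/116 + 2.80/14.2 + 5.43/0.0852 = 67.97 d.
K_eq = L / Σ(b_i/K_i) = 27.65 / 67.97 = 0.4068 m/day.
Q = K_eq · A · (Δh/L) = 0.4068 × 2310 × (9.37/27.65) = 318.5 m³/day.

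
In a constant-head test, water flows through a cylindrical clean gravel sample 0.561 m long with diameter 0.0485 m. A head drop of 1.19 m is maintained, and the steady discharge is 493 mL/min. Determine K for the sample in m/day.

181

Cross-sectional area A = π·(d/2)² = π × (0.0485/2)² = 0.001847 m².
Convert discharge: 493 mL/min = 8.217e-06 m³/s.
Darcy's law rearranged: K = Q·L / (A·Δh) = 8.217e-06 × 0.561 / (0.001847 × 1.19) = 0.002097 m/s = 181.2 m/day.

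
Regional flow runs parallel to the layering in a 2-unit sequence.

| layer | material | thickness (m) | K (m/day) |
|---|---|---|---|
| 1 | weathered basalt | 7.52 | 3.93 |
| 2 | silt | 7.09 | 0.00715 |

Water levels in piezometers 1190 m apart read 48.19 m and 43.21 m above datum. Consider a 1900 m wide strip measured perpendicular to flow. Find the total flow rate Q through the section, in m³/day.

Flow is parallel to layering, so each bed carries its own Darcy discharge and the transmissivities add.
Σ(K_i·b_i) = 3.93×7.52 + 0.00715×7.09 = 29.60 m²/day.
Hydraulic gradient i = (48.19 − 43.21) / 1190 = 4.98 / 1190 = 0.004185.
Q = Σ(K_i·b_i) · W · i = 29.60 × 1900 × 0.004185 = 235.4 m³/day.

235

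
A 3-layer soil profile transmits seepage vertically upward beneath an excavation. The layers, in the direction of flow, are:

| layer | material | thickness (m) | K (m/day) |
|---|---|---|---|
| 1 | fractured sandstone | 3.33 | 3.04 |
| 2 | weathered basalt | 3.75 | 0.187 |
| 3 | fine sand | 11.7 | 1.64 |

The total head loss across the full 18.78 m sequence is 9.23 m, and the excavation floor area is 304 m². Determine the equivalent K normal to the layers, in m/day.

0.664

Flow is perpendicular to layering, so the layers act in series and the equivalent K is the thickness-weighted harmonic mean.
Total thickness L = 3.33 + 3.75 + 11.7 = 18.78 m.
Σ(b_i/K_i) = 3.33/3.04 + 3.75/0.187 + 11.7/1.64 = 28.28 d.
K_eq = L / Σ(b_i/K_i) = 18.78 / 28.28 = 0.6640 m/day.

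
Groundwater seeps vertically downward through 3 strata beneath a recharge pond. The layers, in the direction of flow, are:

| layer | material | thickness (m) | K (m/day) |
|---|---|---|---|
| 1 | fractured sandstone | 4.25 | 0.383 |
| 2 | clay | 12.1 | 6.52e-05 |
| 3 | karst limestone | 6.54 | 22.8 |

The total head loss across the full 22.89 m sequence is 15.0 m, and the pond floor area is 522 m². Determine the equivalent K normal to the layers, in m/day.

0.000123

Flow is perpendicular to layering, so the layers act in series and the equivalent K is the thickness-weighted harmonic mean.
Total thickness L = 4.25 + 12.1 + 6.54 = 22.89 m.
Σ(b_i/K_i) = 4.25/0.383 + 12.1/6.52e-05 + 6.54/22.8 = 1.856e+05 d.
K_eq = L / Σ(b_i/K_i) = 22.89 / 1.856e+05 = 0.0001233 m/day.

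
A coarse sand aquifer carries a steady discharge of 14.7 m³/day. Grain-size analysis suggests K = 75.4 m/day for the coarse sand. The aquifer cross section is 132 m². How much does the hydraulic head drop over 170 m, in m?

From Q = K·A·i, i = Q / (K·A) = 14.7 / (75.40 × 132.0) = 0.001477.
Head loss Δh = i · L = 0.001477 × 170 = 0.2511 m.

0.251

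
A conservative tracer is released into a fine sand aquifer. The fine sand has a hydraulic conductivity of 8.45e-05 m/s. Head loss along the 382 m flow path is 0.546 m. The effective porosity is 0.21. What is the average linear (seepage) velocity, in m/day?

0.0497

Convert K: 8.45e-05 m/s × 86400 = 7.301 m/day.
Hydraulic gradient i = Δh / L = 0.546 / 382 = 0.001429.
Darcy flux q = K · i = 7.301 × 0.001429 = 0.01044 m/day.
Seepage velocity v = q / n_e = 0.01044 / 0.21 = 0.04969 m/day.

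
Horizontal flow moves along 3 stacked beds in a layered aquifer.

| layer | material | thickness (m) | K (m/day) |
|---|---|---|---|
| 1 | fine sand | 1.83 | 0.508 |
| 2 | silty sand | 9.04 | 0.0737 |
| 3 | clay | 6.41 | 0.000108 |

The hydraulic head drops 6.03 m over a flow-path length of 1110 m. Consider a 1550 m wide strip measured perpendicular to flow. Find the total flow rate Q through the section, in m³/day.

13.4

Flow is parallel to layering, so each bed carries its own Darcy discharge and the transmissivities add.
Σ(K_i·b_i) = 0.508×1.83 + 0.0737×9.04 + 0.000108×6.41 = 1.597 m²/day.
Hydraulic gradient i = Δh / L = 6.03 / 1110 = 0.005432.
Q = Σ(K_i·b_i) · W · i = 1.597 × 1550 × 0.005432 = 13.44 m³/day.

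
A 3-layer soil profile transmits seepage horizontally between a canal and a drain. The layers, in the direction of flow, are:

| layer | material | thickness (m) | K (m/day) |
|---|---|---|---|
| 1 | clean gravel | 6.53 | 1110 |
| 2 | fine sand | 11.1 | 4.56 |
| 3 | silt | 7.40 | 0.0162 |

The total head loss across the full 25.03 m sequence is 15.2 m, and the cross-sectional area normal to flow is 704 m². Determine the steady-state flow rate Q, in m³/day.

Flow is perpendicular to layering, so the layers act in series and the equivalent K is the thickness-weighted harmonic mean.
Total thickness L = 6.53 + 11.1 + 7.40 = 25.03 m.
Σ(b_i/K_i) = 6.53/1110 + 11.1/4.56 + 7.40/0.0162 = 459.2 d.
K_eq = L / Σ(b_i/K_i) = 25.03 / 459.2 = 0.05450 m/day.
Q = K_eq · A · (Δh/L) = 0.05450 × 704 × (15.2/25.03) = 23.30 m³/day.

23.3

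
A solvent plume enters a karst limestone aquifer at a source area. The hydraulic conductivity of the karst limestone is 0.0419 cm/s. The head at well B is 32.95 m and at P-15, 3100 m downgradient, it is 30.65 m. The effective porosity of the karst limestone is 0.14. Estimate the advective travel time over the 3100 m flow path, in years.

Convert K: 0.0419 cm/s × 864 = 36.20 m/day.
Hydraulic gradient i = (32.95 − 30.65) / 3100 = 2.3 / 3100 = 0.0007419.
Darcy flux q = K · i = 36.20 × 0.0007419 = 0.02686 m/day.
Seepage velocity v = q / n_e = 0.02686 / 0.14 = 0.1919 m/day.
Travel time t = L / v = 3100 / 0.1919 = 16158 days = 44.24 years.

44.2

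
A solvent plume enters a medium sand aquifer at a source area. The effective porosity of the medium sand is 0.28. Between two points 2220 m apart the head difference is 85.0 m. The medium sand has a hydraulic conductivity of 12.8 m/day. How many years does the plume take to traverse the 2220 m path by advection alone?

3.47

Hydraulic gradient i = Δh / L = 85.0 / 2220 = 0.03829.
Darcy flux q = K · i = 12.80 × 0.03829 = 0.4901 m/day.
Seepage velocity v = q / n_e = 0.4901 / 0.28 = 1.750 m/day.
Travel time t = L / v = 2220 / 1.750 = 1268 days = 3.473 years.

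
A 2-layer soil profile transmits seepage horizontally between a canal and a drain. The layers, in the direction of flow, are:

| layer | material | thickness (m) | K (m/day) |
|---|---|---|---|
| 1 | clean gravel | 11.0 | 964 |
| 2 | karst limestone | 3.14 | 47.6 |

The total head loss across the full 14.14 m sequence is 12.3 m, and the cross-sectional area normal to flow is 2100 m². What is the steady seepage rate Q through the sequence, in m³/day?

Flow is perpendicular to layering, so the layers act in series and the equivalent K is the thickness-weighted harmonic mean.
Total thickness L = 11.0 + 3.14 = 14.14 m.
Σ(b_i/K_i) = 11.0/964 + 3.14/47.6 = 0.07738 d.
K_eq = L / Σ(b_i/K_i) = 14.14 / 0.07738 = 182.7 m/day.
Q = K_eq · A · (Δh/L) = 182.7 × 2100 × (12.3/14.14) = 3.338e+05 m³/day.

334000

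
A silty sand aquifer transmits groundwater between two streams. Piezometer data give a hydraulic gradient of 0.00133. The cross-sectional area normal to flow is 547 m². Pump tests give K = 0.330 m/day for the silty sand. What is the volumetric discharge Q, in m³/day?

Hydraulic gradient i = 0.00133.
Darcy's law: Q = K · A · i = 0.3300 × 547.0 × 0.001330 = 0.2401 m³/day.

0.240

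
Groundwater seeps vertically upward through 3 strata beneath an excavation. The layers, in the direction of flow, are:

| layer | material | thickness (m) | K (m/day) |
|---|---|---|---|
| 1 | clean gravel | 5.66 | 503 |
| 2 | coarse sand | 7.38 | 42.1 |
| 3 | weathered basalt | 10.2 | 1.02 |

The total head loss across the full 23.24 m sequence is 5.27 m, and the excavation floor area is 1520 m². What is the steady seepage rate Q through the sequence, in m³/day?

Flow is perpendicular to layering, so the layers act in series and the equivalent K is the thickness-weighted harmonic mean.
Total thickness L = 5.66 + 7.38 + 10.2 = 23.24 m.
Σ(b_i/K_i) = 5.66/503 + 7.38/42.1 + 10.2/1.02 = 10.19 d.
K_eq = L / Σ(b_i/K_i) = 23.24 / 10.19 = 2.281 m/day.
Q = K_eq · A · (Δh/L) = 2.281 × 1520 × (5.27/23.24) = 786.4 m³/day.

786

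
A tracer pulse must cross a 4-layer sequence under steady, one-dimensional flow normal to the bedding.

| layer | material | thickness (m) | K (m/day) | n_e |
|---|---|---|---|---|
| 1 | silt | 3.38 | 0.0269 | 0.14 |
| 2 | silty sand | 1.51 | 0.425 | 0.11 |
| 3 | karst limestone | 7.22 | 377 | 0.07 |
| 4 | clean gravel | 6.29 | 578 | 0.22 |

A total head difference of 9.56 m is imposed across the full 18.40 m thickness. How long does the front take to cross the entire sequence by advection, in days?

With flow normal to the layers, continuity requires the same specific discharge q through every layer.
Σ(b_i/K_i) = 3.38/0.0269 + 1.51/0.425 + 7.22/377 + 6.29/578 = 129.2 d.
q = Δh / Σ(b_i/K_i) = 9.56 / 129.2 = 0.07397 m/day.
In each layer the seepage velocity is v_i = q/n_i, so the layer transit time is t_i = b_i·n_i / q:
  layer 1 (silt): t_1 = 3.38 × 0.14 / 0.07397 = 6.397 d
  layer 2 (silty sand): t_2 = 1.51 × 0.11 / 0.07397 = 2.245 d
  layer 3 (karst limestone): t_3 = 7.22 × 0.07 / 0.07397 = 6.832 d
  layer 4 (clean gravel): t_4 = 6.29 × 0.22 / 0.07397 = 18.71 d
Total t = Σ t_i = 34.18 days.

34.2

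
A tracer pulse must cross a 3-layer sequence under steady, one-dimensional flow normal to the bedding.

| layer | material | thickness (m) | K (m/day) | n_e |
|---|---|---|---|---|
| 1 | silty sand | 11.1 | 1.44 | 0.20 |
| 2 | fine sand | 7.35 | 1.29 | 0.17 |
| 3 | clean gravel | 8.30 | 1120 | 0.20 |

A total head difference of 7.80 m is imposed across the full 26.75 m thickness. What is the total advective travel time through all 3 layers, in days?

8.82

With flow normal to the layers, continuity requires the same specific discharge q through every layer.
Σ(b_i/K_i) = 11.1/1.44 + 7.35/1.29 + 8.30/1120 = 13.41 d.
q = Δh / Σ(b_i/K_i) = 7.80 / 13.41 = 0.5815 m/day.
In each layer the seepage velocity is v_i = q/n_i, so the layer transit time is t_i = b_i·n_i / q:
  layer 1 (silty sand): t_1 = 11.1 × 0.20 / 0.5815 = 3.818 d
  layer 2 (fine sand): t_2 = 7.35 × 0.17 / 0.5815 = 2.149 d
  layer 3 (clean gravel): t_3 = 8.30 × 0.20 / 0.5815 = 2.855 d
Total t = Σ t_i = 8.821 days.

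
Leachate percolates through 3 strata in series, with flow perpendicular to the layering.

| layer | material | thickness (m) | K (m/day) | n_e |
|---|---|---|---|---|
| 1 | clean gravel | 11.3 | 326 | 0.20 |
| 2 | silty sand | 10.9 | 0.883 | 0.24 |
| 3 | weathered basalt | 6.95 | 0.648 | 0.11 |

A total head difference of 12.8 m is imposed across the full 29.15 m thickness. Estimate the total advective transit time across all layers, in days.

With flow normal to the layers, continuity requires the same specific discharge q through every layer.
Σ(b_i/K_i) = 11.3/326 + 10.9/0.883 + 6.95/0.648 = 23.10 d.
q = Δh / Σ(b_i/K_i) = 12.8 / 23.10 = 0.5540 m/day.
In each layer the seepage velocity is v_i = q/n_i, so the layer transit time is t_i = b_i·n_i / q:
  layer 1 (clean gravel): t_1 = 11.3 × 0.20 / 0.5540 = 4.079 d
  layer 2 (silty sand): t_2 = 10.9 × 0.24 / 0.5540 = 4.722 d
  layer 3 (weathered basalt): t_3 = 6.95 × 0.11 / 0.5540 = 1.380 d
Total t = Σ t_i = 10.18 days.

10.2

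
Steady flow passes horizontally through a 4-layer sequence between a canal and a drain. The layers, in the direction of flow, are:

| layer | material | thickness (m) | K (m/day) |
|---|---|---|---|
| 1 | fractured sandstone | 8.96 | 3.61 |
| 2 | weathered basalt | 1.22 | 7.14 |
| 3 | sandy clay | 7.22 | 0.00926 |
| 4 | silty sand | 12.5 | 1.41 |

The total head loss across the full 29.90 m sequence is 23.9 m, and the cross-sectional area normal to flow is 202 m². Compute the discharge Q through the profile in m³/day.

6.10

Flow is perpendicular to layering, so the layers act in series and the equivalent K is the thickness-weighted harmonic mean.
Total thickness L = 8.96 + 1.22 + 7.22 + 12.5 = 29.90 m.
Σ(b_i/K_i) = 8.96/3.61 + 1.22/7.14 + 7.22/0.00926 + 12.5/1.41 = 791.2 d.
K_eq = L / Σ(b_i/K_i) = 29.90 / 791.2 = 0.03779 m/day.
Q = K_eq · A · (Δh/L) = 0.03779 × 202 × (23.9/29.90) = 6.102 m³/day.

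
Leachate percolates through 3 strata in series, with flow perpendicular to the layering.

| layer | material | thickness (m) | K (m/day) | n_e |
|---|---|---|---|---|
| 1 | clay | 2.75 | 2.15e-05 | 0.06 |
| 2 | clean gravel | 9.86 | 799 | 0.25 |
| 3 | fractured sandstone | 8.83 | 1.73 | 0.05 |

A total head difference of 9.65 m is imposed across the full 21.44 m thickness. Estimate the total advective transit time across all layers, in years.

With flow normal to the layers, continuity requires the same specific discharge q through every layer.
Σ(b_i/K_i) = 2.75/2.15e-05 + 9.86/799 + 8.83/1.73 = 1.279e+05 d.
q = Δh / Σ(b_i/K_i) = 9.65 / 1.279e+05 = 7.544e-05 m/day.
In each layer the seepage velocity is v_i = q/n_i, so the layer transit time is t_i = b_i·n_i / q:
  layer 1 (clay): t_1 = 2.75 × 0.06 / 7.544e-05 = 2187 d
  layer 2 (clean gravel): t_2 = 9.86 × 0.25 / 7.544e-05 = 32674 d
  layer 3 (fractured sandstone): t_3 = 8.83 × 0.05 / 7.544e-05 = 5852 d
Total t = Σ t_i = 40713 days = 111.5 years.

111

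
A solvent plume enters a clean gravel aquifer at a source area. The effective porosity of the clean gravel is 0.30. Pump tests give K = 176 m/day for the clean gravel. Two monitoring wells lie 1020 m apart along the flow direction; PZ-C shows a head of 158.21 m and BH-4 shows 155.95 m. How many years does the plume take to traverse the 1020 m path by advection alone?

2.15

Hydraulic gradient i = (158.21 − 155.95) / 1020 = 2.26 / 1020 = 0.002216.
Darcy flux q = K · i = 176.0 × 0.002216 = 0.3900 m/day.
Seepage velocity v = q / n_e = 0.3900 / 0.30 = 1.300 m/day.
Travel time t = L / v = 1020 / 1.300 = 784.7 days = 2.148 years.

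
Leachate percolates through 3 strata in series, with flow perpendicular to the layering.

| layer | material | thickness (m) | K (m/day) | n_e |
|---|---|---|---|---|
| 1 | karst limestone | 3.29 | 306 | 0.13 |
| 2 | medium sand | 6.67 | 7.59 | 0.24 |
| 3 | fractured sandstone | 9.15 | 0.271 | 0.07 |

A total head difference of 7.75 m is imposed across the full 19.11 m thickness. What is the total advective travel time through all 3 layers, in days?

With flow normal to the layers, continuity requires the same specific discharge q through every layer.
Σ(b_i/K_i) = 3.29/306 + 6.67/7.59 + 9.15/0.271 = 34.65 d.
q = Δh / Σ(b_i/K_i) = 7.75 / 34.65 = 0.2236 m/day.
In each layer the seepage velocity is v_i = q/n_i, so the layer transit time is t_i = b_i·n_i / q:
  layer 1 (karst limestone): t_1 = 3.29 × 0.13 / 0.2236 = 1.912 d
  layer 2 (medium sand): t_2 = 6.67 × 0.24 / 0.2236 = 7.158 d
  layer 3 (fractured sandstone): t_3 = 9.15 × 0.07 / 0.2236 = 2.864 d
Total t = Σ t_i = 11.93 days.

11.9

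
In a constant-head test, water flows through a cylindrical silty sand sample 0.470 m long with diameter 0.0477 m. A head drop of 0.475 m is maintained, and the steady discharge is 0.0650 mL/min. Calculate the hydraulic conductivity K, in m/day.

0.0518

Cross-sectional area A = π·(d/2)² = π × (0.0477/2)² = 0.001787 m².
Convert discharge: 0.0650 mL/min = 1.083e-09 m³/s.
Darcy's law rearranged: K = Q·L / (A·Δh) = 1.083e-09 × 0.470 / (0.001787 × 0.475) = 5.998e-07 m/s = 0.05183 m/day.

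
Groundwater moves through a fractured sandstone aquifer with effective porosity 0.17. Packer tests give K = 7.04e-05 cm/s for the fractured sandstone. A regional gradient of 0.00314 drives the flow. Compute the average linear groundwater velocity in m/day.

0.00112

Convert K: 7.04e-05 cm/s × 864 = 0.06083 m/day.
Hydraulic gradient i = 0.00314.
Darcy flux q = K · i = 0.06083 × 0.003140 = 0.0001910 m/day.
Seepage velocity v = q / n_e = 0.0001910 / 0.17 = 0.001123 m/day.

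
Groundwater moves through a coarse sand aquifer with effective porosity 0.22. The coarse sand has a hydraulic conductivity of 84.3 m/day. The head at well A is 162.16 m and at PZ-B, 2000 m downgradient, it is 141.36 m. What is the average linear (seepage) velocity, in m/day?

3.99

Hydraulic gradient i = (162.16 − 141.36) / 2000 = 20.8 / 2000 = 0.01040.
Darcy flux q = K · i = 84.30 × 0.01040 = 0.8767 m/day.
Seepage velocity v = q / n_e = 0.8767 / 0.22 = 3.985 m/day.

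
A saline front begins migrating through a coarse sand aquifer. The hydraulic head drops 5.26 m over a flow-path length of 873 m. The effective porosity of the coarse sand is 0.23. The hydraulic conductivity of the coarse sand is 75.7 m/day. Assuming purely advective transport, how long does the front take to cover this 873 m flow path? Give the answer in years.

Hydraulic gradient i = Δh / L = 5.26 / 873 = 0.006025.
Darcy flux q = K · i = 75.70 × 0.006025 = 0.4561 m/day.
Seepage velocity v = q / n_e = 0.4561 / 0.23 = 1.983 m/day.
Travel time t = L / v = 873 / 1.983 = 440.2 days = 1.205 years.

1.21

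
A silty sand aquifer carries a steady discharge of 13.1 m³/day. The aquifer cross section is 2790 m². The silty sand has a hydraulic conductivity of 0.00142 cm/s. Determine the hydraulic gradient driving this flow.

0.00383

Convert K: 0.00142 cm/s × 864 = 1.227 m/day.
From Q = K·A·i, i = Q / (K·A) = 13.1 / (1.227 × 2790) = 0.003827.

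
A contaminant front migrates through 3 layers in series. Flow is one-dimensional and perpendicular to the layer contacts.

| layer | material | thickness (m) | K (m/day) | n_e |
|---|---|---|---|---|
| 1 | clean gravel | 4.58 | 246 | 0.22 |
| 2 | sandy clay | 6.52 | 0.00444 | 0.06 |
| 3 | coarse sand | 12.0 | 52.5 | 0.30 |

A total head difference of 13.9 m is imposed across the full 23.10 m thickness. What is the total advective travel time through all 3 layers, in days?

528

With flow normal to the layers, continuity requires the same specific discharge q through every layer.
Σ(b_i/K_i) = 4.58/246 + 6.52/0.00444 + 12.0/52.5 = 1469 d.
q = Δh / Σ(b_i/K_i) = 13.9 / 1469 = 0.009464 m/day.
In each layer the seepage velocity is v_i = q/n_i, so the layer transit time is t_i = b_i·n_i / q:
  layer 1 (clean gravel): t_1 = 4.58 × 0.22 / 0.009464 = 106.5 d
  layer 2 (sandy clay): t_2 = 6.52 × 0.06 / 0.009464 = 41.34 d
  layer 3 (coarse sand): t_3 = 12.0 × 0.30 / 0.009464 = 380.4 d
Total t = Σ t_i = 528.2 days.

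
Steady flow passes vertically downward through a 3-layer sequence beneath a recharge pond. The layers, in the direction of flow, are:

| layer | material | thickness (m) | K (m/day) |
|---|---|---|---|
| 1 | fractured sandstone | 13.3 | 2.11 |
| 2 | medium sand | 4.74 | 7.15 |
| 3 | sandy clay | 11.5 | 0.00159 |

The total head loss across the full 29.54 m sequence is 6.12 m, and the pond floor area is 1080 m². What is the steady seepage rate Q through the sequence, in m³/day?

0.913

Flow is perpendicular to layering, so the layers act in series and the equivalent K is the thickness-weighted harmonic mean.
Total thickness L = 13.3 + 4.74 + 11.5 = 29.54 m.
Σ(b_i/K_i) = 13.3/2.11 + 4.74/7.15 + 11.5/0.00159 = 7240 d.
K_eq = L / Σ(b_i/K_i) = 29.54 / 7240 = 0.004080 m/day.
Q = K_eq · A · (Δh/L) = 0.004080 × 1080 × (6.12/29.54) = 0.9130 m³/day.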